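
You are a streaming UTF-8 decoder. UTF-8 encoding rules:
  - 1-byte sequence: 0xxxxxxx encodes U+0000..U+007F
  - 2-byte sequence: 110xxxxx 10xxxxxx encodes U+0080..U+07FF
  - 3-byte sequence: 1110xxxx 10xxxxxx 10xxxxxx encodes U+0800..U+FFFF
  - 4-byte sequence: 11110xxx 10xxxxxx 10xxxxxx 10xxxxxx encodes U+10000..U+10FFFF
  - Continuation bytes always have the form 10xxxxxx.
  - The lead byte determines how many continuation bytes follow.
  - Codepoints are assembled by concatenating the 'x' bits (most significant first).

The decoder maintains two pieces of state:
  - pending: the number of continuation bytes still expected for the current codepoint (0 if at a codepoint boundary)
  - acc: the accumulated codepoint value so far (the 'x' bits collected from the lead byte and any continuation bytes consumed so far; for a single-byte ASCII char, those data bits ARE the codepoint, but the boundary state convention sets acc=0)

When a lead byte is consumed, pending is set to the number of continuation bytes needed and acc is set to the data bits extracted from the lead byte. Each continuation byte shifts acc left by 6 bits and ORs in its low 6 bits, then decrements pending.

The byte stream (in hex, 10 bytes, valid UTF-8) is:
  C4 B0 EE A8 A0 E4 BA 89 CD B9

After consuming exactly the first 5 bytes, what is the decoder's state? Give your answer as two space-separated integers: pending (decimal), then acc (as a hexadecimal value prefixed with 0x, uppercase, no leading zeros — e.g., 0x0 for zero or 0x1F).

Answer: 0 0xEA20

Derivation:
Byte[0]=C4: 2-byte lead. pending=1, acc=0x4
Byte[1]=B0: continuation. acc=(acc<<6)|0x30=0x130, pending=0
Byte[2]=EE: 3-byte lead. pending=2, acc=0xE
Byte[3]=A8: continuation. acc=(acc<<6)|0x28=0x3A8, pending=1
Byte[4]=A0: continuation. acc=(acc<<6)|0x20=0xEA20, pending=0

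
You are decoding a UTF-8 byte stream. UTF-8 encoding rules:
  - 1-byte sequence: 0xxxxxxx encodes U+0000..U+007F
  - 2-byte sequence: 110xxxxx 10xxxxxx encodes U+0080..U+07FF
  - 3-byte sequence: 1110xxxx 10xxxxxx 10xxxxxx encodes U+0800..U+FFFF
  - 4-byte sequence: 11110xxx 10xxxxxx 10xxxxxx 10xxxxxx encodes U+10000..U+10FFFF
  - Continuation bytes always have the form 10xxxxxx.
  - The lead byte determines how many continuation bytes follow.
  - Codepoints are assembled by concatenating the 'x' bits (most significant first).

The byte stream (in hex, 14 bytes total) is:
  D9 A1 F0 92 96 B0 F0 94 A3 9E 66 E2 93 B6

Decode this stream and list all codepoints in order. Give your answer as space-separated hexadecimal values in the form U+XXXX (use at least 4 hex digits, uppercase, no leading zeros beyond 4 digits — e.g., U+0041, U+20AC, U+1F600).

Byte[0]=D9: 2-byte lead, need 1 cont bytes. acc=0x19
Byte[1]=A1: continuation. acc=(acc<<6)|0x21=0x661
Completed: cp=U+0661 (starts at byte 0)
Byte[2]=F0: 4-byte lead, need 3 cont bytes. acc=0x0
Byte[3]=92: continuation. acc=(acc<<6)|0x12=0x12
Byte[4]=96: continuation. acc=(acc<<6)|0x16=0x496
Byte[5]=B0: continuation. acc=(acc<<6)|0x30=0x125B0
Completed: cp=U+125B0 (starts at byte 2)
Byte[6]=F0: 4-byte lead, need 3 cont bytes. acc=0x0
Byte[7]=94: continuation. acc=(acc<<6)|0x14=0x14
Byte[8]=A3: continuation. acc=(acc<<6)|0x23=0x523
Byte[9]=9E: continuation. acc=(acc<<6)|0x1E=0x148DE
Completed: cp=U+148DE (starts at byte 6)
Byte[10]=66: 1-byte ASCII. cp=U+0066
Byte[11]=E2: 3-byte lead, need 2 cont bytes. acc=0x2
Byte[12]=93: continuation. acc=(acc<<6)|0x13=0x93
Byte[13]=B6: continuation. acc=(acc<<6)|0x36=0x24F6
Completed: cp=U+24F6 (starts at byte 11)

Answer: U+0661 U+125B0 U+148DE U+0066 U+24F6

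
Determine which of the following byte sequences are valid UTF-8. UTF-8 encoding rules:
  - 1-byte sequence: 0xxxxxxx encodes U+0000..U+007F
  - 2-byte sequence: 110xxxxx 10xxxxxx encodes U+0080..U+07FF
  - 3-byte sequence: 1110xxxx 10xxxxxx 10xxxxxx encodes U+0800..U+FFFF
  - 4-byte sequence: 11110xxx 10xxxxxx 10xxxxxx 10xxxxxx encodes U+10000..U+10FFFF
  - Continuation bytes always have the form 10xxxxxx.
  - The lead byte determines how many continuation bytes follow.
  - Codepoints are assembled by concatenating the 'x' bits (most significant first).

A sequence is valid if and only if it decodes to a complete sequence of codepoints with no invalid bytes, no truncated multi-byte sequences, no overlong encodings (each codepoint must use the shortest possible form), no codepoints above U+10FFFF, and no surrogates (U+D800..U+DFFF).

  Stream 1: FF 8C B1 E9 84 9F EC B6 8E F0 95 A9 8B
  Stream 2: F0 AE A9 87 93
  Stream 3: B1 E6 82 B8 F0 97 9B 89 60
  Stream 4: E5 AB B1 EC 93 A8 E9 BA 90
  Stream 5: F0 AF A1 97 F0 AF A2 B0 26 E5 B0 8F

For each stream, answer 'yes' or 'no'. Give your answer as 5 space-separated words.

Stream 1: error at byte offset 0. INVALID
Stream 2: error at byte offset 4. INVALID
Stream 3: error at byte offset 0. INVALID
Stream 4: decodes cleanly. VALID
Stream 5: decodes cleanly. VALID

Answer: no no no yes yes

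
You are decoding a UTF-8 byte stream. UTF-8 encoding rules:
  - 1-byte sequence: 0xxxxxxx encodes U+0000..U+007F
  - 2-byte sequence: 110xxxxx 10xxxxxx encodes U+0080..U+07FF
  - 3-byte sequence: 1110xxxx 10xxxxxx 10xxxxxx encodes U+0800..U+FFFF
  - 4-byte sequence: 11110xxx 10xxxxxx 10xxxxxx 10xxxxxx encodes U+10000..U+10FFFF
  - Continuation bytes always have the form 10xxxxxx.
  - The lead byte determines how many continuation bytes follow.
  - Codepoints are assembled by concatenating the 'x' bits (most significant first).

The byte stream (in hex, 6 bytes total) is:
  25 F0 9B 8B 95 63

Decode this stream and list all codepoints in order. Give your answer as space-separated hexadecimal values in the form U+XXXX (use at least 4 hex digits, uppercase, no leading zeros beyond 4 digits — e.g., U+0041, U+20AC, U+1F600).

Answer: U+0025 U+1B2D5 U+0063

Derivation:
Byte[0]=25: 1-byte ASCII. cp=U+0025
Byte[1]=F0: 4-byte lead, need 3 cont bytes. acc=0x0
Byte[2]=9B: continuation. acc=(acc<<6)|0x1B=0x1B
Byte[3]=8B: continuation. acc=(acc<<6)|0x0B=0x6CB
Byte[4]=95: continuation. acc=(acc<<6)|0x15=0x1B2D5
Completed: cp=U+1B2D5 (starts at byte 1)
Byte[5]=63: 1-byte ASCII. cp=U+0063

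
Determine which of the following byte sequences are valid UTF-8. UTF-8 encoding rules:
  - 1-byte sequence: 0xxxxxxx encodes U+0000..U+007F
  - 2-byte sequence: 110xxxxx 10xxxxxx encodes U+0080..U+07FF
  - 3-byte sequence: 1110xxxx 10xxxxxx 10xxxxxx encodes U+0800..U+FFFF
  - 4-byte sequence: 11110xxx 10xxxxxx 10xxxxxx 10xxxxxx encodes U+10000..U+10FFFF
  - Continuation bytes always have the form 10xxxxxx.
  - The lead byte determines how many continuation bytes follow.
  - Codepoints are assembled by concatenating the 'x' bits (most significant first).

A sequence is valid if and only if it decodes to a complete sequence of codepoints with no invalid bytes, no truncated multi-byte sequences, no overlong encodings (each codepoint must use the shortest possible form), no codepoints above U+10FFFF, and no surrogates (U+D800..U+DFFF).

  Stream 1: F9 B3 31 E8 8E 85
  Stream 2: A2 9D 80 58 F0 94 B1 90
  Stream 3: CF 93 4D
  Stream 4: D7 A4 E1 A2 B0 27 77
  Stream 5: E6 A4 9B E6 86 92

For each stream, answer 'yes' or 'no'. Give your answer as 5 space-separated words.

Answer: no no yes yes yes

Derivation:
Stream 1: error at byte offset 0. INVALID
Stream 2: error at byte offset 0. INVALID
Stream 3: decodes cleanly. VALID
Stream 4: decodes cleanly. VALID
Stream 5: decodes cleanly. VALID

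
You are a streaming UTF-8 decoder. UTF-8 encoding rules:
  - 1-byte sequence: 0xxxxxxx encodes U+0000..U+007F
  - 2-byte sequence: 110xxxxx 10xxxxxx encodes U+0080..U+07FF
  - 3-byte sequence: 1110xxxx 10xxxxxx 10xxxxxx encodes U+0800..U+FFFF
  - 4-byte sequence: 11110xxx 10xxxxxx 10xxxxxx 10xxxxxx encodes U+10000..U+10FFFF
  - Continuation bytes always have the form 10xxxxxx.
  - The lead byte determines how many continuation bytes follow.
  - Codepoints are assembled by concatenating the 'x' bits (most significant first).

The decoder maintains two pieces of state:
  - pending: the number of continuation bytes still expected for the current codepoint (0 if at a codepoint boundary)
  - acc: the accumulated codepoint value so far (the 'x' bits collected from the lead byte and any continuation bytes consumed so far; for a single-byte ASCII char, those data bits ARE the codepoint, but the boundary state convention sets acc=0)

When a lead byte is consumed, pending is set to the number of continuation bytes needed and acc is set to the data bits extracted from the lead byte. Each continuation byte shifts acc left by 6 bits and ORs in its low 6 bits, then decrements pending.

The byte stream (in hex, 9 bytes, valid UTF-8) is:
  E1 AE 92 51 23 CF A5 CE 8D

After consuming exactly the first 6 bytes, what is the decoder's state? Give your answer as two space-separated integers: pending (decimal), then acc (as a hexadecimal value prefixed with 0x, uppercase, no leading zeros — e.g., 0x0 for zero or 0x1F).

Byte[0]=E1: 3-byte lead. pending=2, acc=0x1
Byte[1]=AE: continuation. acc=(acc<<6)|0x2E=0x6E, pending=1
Byte[2]=92: continuation. acc=(acc<<6)|0x12=0x1B92, pending=0
Byte[3]=51: 1-byte. pending=0, acc=0x0
Byte[4]=23: 1-byte. pending=0, acc=0x0
Byte[5]=CF: 2-byte lead. pending=1, acc=0xF

Answer: 1 0xF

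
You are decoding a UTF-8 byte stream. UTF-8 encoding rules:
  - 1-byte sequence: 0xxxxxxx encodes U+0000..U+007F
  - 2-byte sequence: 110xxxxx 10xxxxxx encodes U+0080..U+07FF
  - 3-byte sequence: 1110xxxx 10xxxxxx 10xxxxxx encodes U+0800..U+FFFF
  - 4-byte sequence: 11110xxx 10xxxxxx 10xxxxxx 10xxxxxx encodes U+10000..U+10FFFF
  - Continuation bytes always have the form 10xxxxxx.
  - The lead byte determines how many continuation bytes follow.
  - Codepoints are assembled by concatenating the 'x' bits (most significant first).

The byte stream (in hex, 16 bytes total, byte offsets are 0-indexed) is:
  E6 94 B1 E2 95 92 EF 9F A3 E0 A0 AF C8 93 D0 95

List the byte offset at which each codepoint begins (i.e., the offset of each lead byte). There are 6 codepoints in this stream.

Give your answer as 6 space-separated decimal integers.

Answer: 0 3 6 9 12 14

Derivation:
Byte[0]=E6: 3-byte lead, need 2 cont bytes. acc=0x6
Byte[1]=94: continuation. acc=(acc<<6)|0x14=0x194
Byte[2]=B1: continuation. acc=(acc<<6)|0x31=0x6531
Completed: cp=U+6531 (starts at byte 0)
Byte[3]=E2: 3-byte lead, need 2 cont bytes. acc=0x2
Byte[4]=95: continuation. acc=(acc<<6)|0x15=0x95
Byte[5]=92: continuation. acc=(acc<<6)|0x12=0x2552
Completed: cp=U+2552 (starts at byte 3)
Byte[6]=EF: 3-byte lead, need 2 cont bytes. acc=0xF
Byte[7]=9F: continuation. acc=(acc<<6)|0x1F=0x3DF
Byte[8]=A3: continuation. acc=(acc<<6)|0x23=0xF7E3
Completed: cp=U+F7E3 (starts at byte 6)
Byte[9]=E0: 3-byte lead, need 2 cont bytes. acc=0x0
Byte[10]=A0: continuation. acc=(acc<<6)|0x20=0x20
Byte[11]=AF: continuation. acc=(acc<<6)|0x2F=0x82F
Completed: cp=U+082F (starts at byte 9)
Byte[12]=C8: 2-byte lead, need 1 cont bytes. acc=0x8
Byte[13]=93: continuation. acc=(acc<<6)|0x13=0x213
Completed: cp=U+0213 (starts at byte 12)
Byte[14]=D0: 2-byte lead, need 1 cont bytes. acc=0x10
Byte[15]=95: continuation. acc=(acc<<6)|0x15=0x415
Completed: cp=U+0415 (starts at byte 14)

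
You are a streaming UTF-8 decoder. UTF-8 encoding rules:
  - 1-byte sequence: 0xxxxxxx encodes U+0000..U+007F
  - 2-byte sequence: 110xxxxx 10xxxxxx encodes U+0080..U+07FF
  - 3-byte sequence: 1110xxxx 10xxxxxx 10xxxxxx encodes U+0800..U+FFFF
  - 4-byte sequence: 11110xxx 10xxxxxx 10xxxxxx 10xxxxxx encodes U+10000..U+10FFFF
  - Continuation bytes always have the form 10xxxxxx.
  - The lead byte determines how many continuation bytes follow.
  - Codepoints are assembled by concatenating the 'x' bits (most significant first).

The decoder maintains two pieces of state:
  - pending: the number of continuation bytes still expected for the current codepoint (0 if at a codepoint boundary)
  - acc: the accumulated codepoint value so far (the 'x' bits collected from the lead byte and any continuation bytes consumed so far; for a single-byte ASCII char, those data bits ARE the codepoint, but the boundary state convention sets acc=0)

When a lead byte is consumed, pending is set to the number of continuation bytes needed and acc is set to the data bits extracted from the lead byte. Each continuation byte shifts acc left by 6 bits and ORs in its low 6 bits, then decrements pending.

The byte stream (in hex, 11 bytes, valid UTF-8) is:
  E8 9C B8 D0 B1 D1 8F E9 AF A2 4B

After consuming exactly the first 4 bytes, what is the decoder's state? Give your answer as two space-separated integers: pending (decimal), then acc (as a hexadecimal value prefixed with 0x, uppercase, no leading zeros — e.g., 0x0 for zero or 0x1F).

Byte[0]=E8: 3-byte lead. pending=2, acc=0x8
Byte[1]=9C: continuation. acc=(acc<<6)|0x1C=0x21C, pending=1
Byte[2]=B8: continuation. acc=(acc<<6)|0x38=0x8738, pending=0
Byte[3]=D0: 2-byte lead. pending=1, acc=0x10

Answer: 1 0x10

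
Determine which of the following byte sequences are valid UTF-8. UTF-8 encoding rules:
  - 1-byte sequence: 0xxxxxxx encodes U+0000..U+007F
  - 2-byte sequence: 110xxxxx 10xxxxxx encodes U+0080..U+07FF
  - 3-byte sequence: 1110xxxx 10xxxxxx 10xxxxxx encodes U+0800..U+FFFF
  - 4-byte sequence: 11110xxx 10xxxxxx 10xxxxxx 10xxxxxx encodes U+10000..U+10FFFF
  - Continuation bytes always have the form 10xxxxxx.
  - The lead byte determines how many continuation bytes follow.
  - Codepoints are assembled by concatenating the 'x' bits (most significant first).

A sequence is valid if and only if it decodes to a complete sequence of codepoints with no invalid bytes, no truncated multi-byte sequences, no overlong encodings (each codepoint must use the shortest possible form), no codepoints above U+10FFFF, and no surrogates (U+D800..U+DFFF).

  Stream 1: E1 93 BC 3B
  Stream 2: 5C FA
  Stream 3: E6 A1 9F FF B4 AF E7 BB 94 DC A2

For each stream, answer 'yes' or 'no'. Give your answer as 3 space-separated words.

Stream 1: decodes cleanly. VALID
Stream 2: error at byte offset 1. INVALID
Stream 3: error at byte offset 3. INVALID

Answer: yes no no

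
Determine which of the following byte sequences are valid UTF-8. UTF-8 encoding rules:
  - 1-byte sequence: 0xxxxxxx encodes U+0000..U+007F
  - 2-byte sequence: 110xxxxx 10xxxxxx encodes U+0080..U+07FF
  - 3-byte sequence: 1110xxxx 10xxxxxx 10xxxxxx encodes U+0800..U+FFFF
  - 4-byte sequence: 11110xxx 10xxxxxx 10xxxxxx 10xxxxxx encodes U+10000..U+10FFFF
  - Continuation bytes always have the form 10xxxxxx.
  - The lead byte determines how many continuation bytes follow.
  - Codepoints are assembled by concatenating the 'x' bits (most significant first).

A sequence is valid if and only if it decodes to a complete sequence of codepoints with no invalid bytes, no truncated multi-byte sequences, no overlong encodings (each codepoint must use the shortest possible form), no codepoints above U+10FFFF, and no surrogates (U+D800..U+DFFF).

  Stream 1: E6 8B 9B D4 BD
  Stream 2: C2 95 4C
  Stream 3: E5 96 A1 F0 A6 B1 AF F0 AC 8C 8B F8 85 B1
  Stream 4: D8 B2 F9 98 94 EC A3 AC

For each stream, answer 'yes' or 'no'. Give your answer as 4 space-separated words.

Stream 1: decodes cleanly. VALID
Stream 2: decodes cleanly. VALID
Stream 3: error at byte offset 11. INVALID
Stream 4: error at byte offset 2. INVALID

Answer: yes yes no no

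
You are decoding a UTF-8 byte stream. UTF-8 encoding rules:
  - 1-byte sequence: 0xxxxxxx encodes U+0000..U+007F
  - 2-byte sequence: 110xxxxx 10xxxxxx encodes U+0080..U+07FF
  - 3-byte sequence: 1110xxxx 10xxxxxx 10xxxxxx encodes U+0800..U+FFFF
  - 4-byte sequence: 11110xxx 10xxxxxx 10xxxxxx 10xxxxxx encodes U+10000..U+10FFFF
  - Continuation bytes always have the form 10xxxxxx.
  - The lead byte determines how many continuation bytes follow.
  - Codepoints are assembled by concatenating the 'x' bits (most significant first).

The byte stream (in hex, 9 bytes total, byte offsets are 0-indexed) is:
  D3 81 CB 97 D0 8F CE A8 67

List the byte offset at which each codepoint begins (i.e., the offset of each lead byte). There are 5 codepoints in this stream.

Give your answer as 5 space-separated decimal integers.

Answer: 0 2 4 6 8

Derivation:
Byte[0]=D3: 2-byte lead, need 1 cont bytes. acc=0x13
Byte[1]=81: continuation. acc=(acc<<6)|0x01=0x4C1
Completed: cp=U+04C1 (starts at byte 0)
Byte[2]=CB: 2-byte lead, need 1 cont bytes. acc=0xB
Byte[3]=97: continuation. acc=(acc<<6)|0x17=0x2D7
Completed: cp=U+02D7 (starts at byte 2)
Byte[4]=D0: 2-byte lead, need 1 cont bytes. acc=0x10
Byte[5]=8F: continuation. acc=(acc<<6)|0x0F=0x40F
Completed: cp=U+040F (starts at byte 4)
Byte[6]=CE: 2-byte lead, need 1 cont bytes. acc=0xE
Byte[7]=A8: continuation. acc=(acc<<6)|0x28=0x3A8
Completed: cp=U+03A8 (starts at byte 6)
Byte[8]=67: 1-byte ASCII. cp=U+0067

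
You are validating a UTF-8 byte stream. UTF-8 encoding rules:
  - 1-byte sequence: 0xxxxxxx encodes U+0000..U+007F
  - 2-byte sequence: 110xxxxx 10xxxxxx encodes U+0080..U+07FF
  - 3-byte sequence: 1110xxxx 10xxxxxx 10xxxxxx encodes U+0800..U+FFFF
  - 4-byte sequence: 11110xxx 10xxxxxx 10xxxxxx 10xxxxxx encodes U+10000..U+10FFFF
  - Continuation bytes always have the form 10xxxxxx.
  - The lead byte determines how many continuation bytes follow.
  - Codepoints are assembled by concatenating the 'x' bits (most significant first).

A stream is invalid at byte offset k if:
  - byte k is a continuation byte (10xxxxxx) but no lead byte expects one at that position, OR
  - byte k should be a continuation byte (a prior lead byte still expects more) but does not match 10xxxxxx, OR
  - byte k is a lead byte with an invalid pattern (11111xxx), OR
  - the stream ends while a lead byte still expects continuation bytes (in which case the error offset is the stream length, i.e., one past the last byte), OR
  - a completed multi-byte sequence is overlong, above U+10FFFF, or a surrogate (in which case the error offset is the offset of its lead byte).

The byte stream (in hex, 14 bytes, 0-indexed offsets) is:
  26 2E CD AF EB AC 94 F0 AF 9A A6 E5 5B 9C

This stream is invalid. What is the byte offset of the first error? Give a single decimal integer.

Byte[0]=26: 1-byte ASCII. cp=U+0026
Byte[1]=2E: 1-byte ASCII. cp=U+002E
Byte[2]=CD: 2-byte lead, need 1 cont bytes. acc=0xD
Byte[3]=AF: continuation. acc=(acc<<6)|0x2F=0x36F
Completed: cp=U+036F (starts at byte 2)
Byte[4]=EB: 3-byte lead, need 2 cont bytes. acc=0xB
Byte[5]=AC: continuation. acc=(acc<<6)|0x2C=0x2EC
Byte[6]=94: continuation. acc=(acc<<6)|0x14=0xBB14
Completed: cp=U+BB14 (starts at byte 4)
Byte[7]=F0: 4-byte lead, need 3 cont bytes. acc=0x0
Byte[8]=AF: continuation. acc=(acc<<6)|0x2F=0x2F
Byte[9]=9A: continuation. acc=(acc<<6)|0x1A=0xBDA
Byte[10]=A6: continuation. acc=(acc<<6)|0x26=0x2F6A6
Completed: cp=U+2F6A6 (starts at byte 7)
Byte[11]=E5: 3-byte lead, need 2 cont bytes. acc=0x5
Byte[12]=5B: expected 10xxxxxx continuation. INVALID

Answer: 12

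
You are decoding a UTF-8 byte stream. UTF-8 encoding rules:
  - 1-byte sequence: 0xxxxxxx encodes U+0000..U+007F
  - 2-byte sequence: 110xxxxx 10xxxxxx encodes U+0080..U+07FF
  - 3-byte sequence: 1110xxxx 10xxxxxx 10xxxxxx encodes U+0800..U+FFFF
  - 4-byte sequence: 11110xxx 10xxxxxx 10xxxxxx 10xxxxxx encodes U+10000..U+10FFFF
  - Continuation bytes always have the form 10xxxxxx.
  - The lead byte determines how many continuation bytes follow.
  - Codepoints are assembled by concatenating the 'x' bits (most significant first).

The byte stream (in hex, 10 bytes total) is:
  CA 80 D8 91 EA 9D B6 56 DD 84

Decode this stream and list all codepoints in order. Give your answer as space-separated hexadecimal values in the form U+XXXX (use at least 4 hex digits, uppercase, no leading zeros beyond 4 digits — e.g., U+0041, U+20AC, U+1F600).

Byte[0]=CA: 2-byte lead, need 1 cont bytes. acc=0xA
Byte[1]=80: continuation. acc=(acc<<6)|0x00=0x280
Completed: cp=U+0280 (starts at byte 0)
Byte[2]=D8: 2-byte lead, need 1 cont bytes. acc=0x18
Byte[3]=91: continuation. acc=(acc<<6)|0x11=0x611
Completed: cp=U+0611 (starts at byte 2)
Byte[4]=EA: 3-byte lead, need 2 cont bytes. acc=0xA
Byte[5]=9D: continuation. acc=(acc<<6)|0x1D=0x29D
Byte[6]=B6: continuation. acc=(acc<<6)|0x36=0xA776
Completed: cp=U+A776 (starts at byte 4)
Byte[7]=56: 1-byte ASCII. cp=U+0056
Byte[8]=DD: 2-byte lead, need 1 cont bytes. acc=0x1D
Byte[9]=84: continuation. acc=(acc<<6)|0x04=0x744
Completed: cp=U+0744 (starts at byte 8)

Answer: U+0280 U+0611 U+A776 U+0056 U+0744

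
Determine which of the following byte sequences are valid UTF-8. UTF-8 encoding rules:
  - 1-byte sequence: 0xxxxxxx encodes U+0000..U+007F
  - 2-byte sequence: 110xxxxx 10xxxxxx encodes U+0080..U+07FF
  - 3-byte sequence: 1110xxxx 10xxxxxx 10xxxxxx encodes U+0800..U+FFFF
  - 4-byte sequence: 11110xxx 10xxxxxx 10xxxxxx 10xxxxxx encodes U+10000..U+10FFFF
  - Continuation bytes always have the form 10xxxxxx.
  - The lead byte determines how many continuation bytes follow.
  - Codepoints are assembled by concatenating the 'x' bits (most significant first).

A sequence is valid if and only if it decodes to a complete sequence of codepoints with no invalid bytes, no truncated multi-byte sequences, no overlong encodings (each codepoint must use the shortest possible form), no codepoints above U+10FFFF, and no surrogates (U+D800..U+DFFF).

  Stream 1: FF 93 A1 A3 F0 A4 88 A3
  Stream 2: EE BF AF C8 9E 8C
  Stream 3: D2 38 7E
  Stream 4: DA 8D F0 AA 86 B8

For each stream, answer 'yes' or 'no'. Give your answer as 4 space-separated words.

Stream 1: error at byte offset 0. INVALID
Stream 2: error at byte offset 5. INVALID
Stream 3: error at byte offset 1. INVALID
Stream 4: decodes cleanly. VALID

Answer: no no no yes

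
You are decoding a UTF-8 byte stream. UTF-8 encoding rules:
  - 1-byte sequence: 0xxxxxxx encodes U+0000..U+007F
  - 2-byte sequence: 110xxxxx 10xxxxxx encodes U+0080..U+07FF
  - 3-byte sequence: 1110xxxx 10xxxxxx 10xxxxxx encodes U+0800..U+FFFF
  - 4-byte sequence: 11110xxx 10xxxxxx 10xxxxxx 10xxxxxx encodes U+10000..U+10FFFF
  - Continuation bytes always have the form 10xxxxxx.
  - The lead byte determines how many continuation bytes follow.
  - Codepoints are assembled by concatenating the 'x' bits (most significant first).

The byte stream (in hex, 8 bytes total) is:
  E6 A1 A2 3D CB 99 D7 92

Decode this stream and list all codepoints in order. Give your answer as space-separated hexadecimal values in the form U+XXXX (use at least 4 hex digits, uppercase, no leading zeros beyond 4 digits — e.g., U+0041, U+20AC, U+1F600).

Answer: U+6862 U+003D U+02D9 U+05D2

Derivation:
Byte[0]=E6: 3-byte lead, need 2 cont bytes. acc=0x6
Byte[1]=A1: continuation. acc=(acc<<6)|0x21=0x1A1
Byte[2]=A2: continuation. acc=(acc<<6)|0x22=0x6862
Completed: cp=U+6862 (starts at byte 0)
Byte[3]=3D: 1-byte ASCII. cp=U+003D
Byte[4]=CB: 2-byte lead, need 1 cont bytes. acc=0xB
Byte[5]=99: continuation. acc=(acc<<6)|0x19=0x2D9
Completed: cp=U+02D9 (starts at byte 4)
Byte[6]=D7: 2-byte lead, need 1 cont bytes. acc=0x17
Byte[7]=92: continuation. acc=(acc<<6)|0x12=0x5D2
Completed: cp=U+05D2 (starts at byte 6)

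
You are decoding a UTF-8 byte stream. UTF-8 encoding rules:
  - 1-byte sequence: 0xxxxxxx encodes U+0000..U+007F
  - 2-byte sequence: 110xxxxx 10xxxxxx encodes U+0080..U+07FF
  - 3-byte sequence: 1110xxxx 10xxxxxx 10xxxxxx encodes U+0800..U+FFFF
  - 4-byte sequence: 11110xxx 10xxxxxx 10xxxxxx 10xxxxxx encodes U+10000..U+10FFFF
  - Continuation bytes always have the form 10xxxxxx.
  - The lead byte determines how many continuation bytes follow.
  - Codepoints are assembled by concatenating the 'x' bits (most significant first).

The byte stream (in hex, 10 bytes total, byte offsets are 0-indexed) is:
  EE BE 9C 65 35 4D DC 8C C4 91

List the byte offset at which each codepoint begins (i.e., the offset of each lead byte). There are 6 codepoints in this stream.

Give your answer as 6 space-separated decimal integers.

Byte[0]=EE: 3-byte lead, need 2 cont bytes. acc=0xE
Byte[1]=BE: continuation. acc=(acc<<6)|0x3E=0x3BE
Byte[2]=9C: continuation. acc=(acc<<6)|0x1C=0xEF9C
Completed: cp=U+EF9C (starts at byte 0)
Byte[3]=65: 1-byte ASCII. cp=U+0065
Byte[4]=35: 1-byte ASCII. cp=U+0035
Byte[5]=4D: 1-byte ASCII. cp=U+004D
Byte[6]=DC: 2-byte lead, need 1 cont bytes. acc=0x1C
Byte[7]=8C: continuation. acc=(acc<<6)|0x0C=0x70C
Completed: cp=U+070C (starts at byte 6)
Byte[8]=C4: 2-byte lead, need 1 cont bytes. acc=0x4
Byte[9]=91: continuation. acc=(acc<<6)|0x11=0x111
Completed: cp=U+0111 (starts at byte 8)

Answer: 0 3 4 5 6 8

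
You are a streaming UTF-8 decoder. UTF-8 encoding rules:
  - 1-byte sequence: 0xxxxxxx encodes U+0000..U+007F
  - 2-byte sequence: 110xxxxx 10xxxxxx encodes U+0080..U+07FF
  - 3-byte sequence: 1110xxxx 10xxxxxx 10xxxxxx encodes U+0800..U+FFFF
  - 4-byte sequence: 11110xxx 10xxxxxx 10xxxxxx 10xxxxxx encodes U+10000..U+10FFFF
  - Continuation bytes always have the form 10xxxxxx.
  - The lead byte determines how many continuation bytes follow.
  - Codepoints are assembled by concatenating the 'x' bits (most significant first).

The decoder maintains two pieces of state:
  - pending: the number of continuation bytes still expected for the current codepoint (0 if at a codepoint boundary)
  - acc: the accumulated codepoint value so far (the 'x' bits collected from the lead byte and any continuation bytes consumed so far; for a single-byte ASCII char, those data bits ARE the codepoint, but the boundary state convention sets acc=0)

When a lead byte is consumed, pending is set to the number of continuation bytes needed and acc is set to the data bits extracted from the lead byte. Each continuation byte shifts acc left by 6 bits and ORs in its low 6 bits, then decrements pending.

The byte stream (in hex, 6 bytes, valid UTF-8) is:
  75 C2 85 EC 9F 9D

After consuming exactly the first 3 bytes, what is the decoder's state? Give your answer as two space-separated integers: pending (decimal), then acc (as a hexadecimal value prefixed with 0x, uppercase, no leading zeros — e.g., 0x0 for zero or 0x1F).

Byte[0]=75: 1-byte. pending=0, acc=0x0
Byte[1]=C2: 2-byte lead. pending=1, acc=0x2
Byte[2]=85: continuation. acc=(acc<<6)|0x05=0x85, pending=0

Answer: 0 0x85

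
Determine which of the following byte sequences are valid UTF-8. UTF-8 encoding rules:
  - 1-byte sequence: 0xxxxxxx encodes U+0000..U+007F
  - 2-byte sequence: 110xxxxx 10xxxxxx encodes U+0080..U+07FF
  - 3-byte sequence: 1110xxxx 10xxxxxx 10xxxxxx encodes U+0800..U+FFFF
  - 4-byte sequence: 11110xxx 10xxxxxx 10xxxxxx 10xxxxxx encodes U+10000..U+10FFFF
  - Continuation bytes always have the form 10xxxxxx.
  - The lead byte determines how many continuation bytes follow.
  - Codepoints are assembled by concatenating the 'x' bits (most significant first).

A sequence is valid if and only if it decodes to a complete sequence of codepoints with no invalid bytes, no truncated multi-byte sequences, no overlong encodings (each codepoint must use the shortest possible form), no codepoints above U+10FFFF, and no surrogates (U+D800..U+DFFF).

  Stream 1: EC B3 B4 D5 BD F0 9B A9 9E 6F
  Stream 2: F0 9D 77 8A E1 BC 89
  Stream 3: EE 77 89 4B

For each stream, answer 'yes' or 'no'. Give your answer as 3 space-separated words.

Stream 1: decodes cleanly. VALID
Stream 2: error at byte offset 2. INVALID
Stream 3: error at byte offset 1. INVALID

Answer: yes no no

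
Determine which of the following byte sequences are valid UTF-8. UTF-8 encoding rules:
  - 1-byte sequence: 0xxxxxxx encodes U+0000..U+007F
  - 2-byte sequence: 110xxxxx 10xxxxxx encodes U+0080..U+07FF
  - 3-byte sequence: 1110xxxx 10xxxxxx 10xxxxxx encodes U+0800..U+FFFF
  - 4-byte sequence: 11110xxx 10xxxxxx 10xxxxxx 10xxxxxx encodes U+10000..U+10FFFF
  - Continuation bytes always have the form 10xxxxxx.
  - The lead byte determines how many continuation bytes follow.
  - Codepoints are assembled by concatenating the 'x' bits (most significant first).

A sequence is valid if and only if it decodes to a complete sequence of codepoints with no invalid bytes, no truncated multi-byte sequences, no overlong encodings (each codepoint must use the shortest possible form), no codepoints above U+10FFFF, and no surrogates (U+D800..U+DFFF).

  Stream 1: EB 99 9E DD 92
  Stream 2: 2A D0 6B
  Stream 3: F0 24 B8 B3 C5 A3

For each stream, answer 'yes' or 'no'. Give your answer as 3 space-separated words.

Answer: yes no no

Derivation:
Stream 1: decodes cleanly. VALID
Stream 2: error at byte offset 2. INVALID
Stream 3: error at byte offset 1. INVALID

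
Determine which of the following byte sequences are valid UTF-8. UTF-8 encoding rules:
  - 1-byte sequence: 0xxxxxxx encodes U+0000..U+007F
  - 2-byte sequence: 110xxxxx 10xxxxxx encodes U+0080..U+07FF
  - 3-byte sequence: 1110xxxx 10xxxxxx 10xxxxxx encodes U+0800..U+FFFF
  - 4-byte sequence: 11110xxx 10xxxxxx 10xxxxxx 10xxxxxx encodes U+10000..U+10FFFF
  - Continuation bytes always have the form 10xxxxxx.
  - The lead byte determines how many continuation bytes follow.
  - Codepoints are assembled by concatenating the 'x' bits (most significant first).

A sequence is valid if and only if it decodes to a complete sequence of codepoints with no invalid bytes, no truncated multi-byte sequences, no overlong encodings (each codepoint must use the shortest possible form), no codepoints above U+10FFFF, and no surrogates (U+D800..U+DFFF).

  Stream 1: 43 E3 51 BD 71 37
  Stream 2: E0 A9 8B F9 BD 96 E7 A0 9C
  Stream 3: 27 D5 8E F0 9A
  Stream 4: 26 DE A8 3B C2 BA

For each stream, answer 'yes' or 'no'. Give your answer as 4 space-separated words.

Stream 1: error at byte offset 2. INVALID
Stream 2: error at byte offset 3. INVALID
Stream 3: error at byte offset 5. INVALID
Stream 4: decodes cleanly. VALID

Answer: no no no yes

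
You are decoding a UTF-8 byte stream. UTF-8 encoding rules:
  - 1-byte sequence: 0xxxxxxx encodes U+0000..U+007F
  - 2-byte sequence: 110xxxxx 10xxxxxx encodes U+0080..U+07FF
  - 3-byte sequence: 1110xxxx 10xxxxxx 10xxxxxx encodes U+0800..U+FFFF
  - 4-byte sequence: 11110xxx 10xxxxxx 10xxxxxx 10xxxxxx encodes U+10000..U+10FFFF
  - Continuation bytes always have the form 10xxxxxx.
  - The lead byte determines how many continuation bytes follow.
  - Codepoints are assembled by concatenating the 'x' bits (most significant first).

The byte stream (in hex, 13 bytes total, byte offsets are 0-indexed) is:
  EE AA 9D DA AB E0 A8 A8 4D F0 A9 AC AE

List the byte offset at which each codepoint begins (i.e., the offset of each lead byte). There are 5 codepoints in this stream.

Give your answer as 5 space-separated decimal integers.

Answer: 0 3 5 8 9

Derivation:
Byte[0]=EE: 3-byte lead, need 2 cont bytes. acc=0xE
Byte[1]=AA: continuation. acc=(acc<<6)|0x2A=0x3AA
Byte[2]=9D: continuation. acc=(acc<<6)|0x1D=0xEA9D
Completed: cp=U+EA9D (starts at byte 0)
Byte[3]=DA: 2-byte lead, need 1 cont bytes. acc=0x1A
Byte[4]=AB: continuation. acc=(acc<<6)|0x2B=0x6AB
Completed: cp=U+06AB (starts at byte 3)
Byte[5]=E0: 3-byte lead, need 2 cont bytes. acc=0x0
Byte[6]=A8: continuation. acc=(acc<<6)|0x28=0x28
Byte[7]=A8: continuation. acc=(acc<<6)|0x28=0xA28
Completed: cp=U+0A28 (starts at byte 5)
Byte[8]=4D: 1-byte ASCII. cp=U+004D
Byte[9]=F0: 4-byte lead, need 3 cont bytes. acc=0x0
Byte[10]=A9: continuation. acc=(acc<<6)|0x29=0x29
Byte[11]=AC: continuation. acc=(acc<<6)|0x2C=0xA6C
Byte[12]=AE: continuation. acc=(acc<<6)|0x2E=0x29B2E
Completed: cp=U+29B2E (starts at byte 9)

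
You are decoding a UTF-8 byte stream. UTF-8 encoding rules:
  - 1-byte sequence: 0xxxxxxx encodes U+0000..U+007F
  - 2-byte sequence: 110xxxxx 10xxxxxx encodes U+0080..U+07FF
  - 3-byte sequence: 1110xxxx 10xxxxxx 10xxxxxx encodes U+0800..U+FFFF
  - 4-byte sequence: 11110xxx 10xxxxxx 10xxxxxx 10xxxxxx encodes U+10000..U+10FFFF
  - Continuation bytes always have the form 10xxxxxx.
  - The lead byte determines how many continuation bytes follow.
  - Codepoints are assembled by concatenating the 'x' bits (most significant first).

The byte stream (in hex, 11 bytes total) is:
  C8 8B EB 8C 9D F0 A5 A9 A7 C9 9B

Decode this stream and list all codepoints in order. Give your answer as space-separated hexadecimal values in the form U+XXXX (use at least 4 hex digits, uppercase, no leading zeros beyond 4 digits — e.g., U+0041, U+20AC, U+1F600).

Answer: U+020B U+B31D U+25A67 U+025B

Derivation:
Byte[0]=C8: 2-byte lead, need 1 cont bytes. acc=0x8
Byte[1]=8B: continuation. acc=(acc<<6)|0x0B=0x20B
Completed: cp=U+020B (starts at byte 0)
Byte[2]=EB: 3-byte lead, need 2 cont bytes. acc=0xB
Byte[3]=8C: continuation. acc=(acc<<6)|0x0C=0x2CC
Byte[4]=9D: continuation. acc=(acc<<6)|0x1D=0xB31D
Completed: cp=U+B31D (starts at byte 2)
Byte[5]=F0: 4-byte lead, need 3 cont bytes. acc=0x0
Byte[6]=A5: continuation. acc=(acc<<6)|0x25=0x25
Byte[7]=A9: continuation. acc=(acc<<6)|0x29=0x969
Byte[8]=A7: continuation. acc=(acc<<6)|0x27=0x25A67
Completed: cp=U+25A67 (starts at byte 5)
Byte[9]=C9: 2-byte lead, need 1 cont bytes. acc=0x9
Byte[10]=9B: continuation. acc=(acc<<6)|0x1B=0x25B
Completed: cp=U+025B (starts at byte 9)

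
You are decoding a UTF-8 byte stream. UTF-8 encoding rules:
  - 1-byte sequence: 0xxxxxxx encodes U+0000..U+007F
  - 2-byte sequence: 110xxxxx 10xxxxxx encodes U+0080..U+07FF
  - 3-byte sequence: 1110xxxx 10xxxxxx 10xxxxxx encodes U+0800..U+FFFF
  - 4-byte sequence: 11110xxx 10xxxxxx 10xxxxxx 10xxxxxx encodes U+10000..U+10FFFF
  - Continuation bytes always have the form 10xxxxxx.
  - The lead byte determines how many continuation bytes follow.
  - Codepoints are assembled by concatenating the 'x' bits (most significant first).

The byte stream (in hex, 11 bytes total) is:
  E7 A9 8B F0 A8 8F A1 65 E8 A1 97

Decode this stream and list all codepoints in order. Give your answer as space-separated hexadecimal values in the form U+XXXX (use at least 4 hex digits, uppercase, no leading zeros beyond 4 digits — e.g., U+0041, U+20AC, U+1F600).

Byte[0]=E7: 3-byte lead, need 2 cont bytes. acc=0x7
Byte[1]=A9: continuation. acc=(acc<<6)|0x29=0x1E9
Byte[2]=8B: continuation. acc=(acc<<6)|0x0B=0x7A4B
Completed: cp=U+7A4B (starts at byte 0)
Byte[3]=F0: 4-byte lead, need 3 cont bytes. acc=0x0
Byte[4]=A8: continuation. acc=(acc<<6)|0x28=0x28
Byte[5]=8F: continuation. acc=(acc<<6)|0x0F=0xA0F
Byte[6]=A1: continuation. acc=(acc<<6)|0x21=0x283E1
Completed: cp=U+283E1 (starts at byte 3)
Byte[7]=65: 1-byte ASCII. cp=U+0065
Byte[8]=E8: 3-byte lead, need 2 cont bytes. acc=0x8
Byte[9]=A1: continuation. acc=(acc<<6)|0x21=0x221
Byte[10]=97: continuation. acc=(acc<<6)|0x17=0x8857
Completed: cp=U+8857 (starts at byte 8)

Answer: U+7A4B U+283E1 U+0065 U+8857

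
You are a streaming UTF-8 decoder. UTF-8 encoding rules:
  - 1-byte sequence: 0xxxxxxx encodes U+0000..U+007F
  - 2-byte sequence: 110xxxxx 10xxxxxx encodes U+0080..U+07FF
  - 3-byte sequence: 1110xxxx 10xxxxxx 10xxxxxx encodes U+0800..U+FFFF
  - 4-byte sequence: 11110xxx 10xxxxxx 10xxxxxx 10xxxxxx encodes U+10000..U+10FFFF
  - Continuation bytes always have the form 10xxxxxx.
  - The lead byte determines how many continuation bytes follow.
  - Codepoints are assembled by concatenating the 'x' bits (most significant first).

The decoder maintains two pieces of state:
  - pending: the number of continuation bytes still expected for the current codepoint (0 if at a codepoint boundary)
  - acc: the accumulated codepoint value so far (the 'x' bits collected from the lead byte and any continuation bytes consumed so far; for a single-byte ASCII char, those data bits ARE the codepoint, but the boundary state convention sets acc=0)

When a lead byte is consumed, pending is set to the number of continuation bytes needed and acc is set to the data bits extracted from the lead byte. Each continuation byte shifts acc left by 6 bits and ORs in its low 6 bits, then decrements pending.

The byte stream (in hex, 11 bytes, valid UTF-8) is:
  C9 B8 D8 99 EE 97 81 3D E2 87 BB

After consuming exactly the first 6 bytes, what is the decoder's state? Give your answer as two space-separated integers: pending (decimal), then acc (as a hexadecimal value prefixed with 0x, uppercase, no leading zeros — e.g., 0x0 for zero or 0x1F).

Byte[0]=C9: 2-byte lead. pending=1, acc=0x9
Byte[1]=B8: continuation. acc=(acc<<6)|0x38=0x278, pending=0
Byte[2]=D8: 2-byte lead. pending=1, acc=0x18
Byte[3]=99: continuation. acc=(acc<<6)|0x19=0x619, pending=0
Byte[4]=EE: 3-byte lead. pending=2, acc=0xE
Byte[5]=97: continuation. acc=(acc<<6)|0x17=0x397, pending=1

Answer: 1 0x397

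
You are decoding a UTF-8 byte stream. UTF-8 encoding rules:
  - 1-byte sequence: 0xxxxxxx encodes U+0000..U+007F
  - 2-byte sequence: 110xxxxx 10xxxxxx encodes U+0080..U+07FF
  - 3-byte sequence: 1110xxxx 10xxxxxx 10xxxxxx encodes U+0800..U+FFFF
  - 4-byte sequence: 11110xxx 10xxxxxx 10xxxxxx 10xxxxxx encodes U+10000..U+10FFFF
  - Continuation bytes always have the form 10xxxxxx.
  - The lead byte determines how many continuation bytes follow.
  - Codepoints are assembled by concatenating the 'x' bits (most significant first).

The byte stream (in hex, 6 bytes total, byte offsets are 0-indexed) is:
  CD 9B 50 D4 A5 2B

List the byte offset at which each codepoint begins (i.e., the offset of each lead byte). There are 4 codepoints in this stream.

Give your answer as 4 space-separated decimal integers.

Byte[0]=CD: 2-byte lead, need 1 cont bytes. acc=0xD
Byte[1]=9B: continuation. acc=(acc<<6)|0x1B=0x35B
Completed: cp=U+035B (starts at byte 0)
Byte[2]=50: 1-byte ASCII. cp=U+0050
Byte[3]=D4: 2-byte lead, need 1 cont bytes. acc=0x14
Byte[4]=A5: continuation. acc=(acc<<6)|0x25=0x525
Completed: cp=U+0525 (starts at byte 3)
Byte[5]=2B: 1-byte ASCII. cp=U+002B

Answer: 0 2 3 5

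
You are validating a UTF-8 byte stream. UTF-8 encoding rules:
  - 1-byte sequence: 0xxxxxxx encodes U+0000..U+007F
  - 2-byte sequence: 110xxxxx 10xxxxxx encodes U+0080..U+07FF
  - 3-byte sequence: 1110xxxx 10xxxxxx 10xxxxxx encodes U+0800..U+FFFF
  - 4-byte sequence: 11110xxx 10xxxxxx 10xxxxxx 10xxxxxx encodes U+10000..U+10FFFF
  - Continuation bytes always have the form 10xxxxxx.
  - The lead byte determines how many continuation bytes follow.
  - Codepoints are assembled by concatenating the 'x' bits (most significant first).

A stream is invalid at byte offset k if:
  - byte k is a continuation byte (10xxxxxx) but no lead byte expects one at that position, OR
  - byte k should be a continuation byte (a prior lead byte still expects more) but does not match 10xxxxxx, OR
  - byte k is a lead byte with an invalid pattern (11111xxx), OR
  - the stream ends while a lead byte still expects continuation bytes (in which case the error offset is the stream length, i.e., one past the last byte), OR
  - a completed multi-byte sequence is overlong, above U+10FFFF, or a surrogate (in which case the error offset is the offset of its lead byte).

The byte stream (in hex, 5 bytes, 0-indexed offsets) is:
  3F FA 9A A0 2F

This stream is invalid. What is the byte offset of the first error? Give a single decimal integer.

Answer: 1

Derivation:
Byte[0]=3F: 1-byte ASCII. cp=U+003F
Byte[1]=FA: INVALID lead byte (not 0xxx/110x/1110/11110)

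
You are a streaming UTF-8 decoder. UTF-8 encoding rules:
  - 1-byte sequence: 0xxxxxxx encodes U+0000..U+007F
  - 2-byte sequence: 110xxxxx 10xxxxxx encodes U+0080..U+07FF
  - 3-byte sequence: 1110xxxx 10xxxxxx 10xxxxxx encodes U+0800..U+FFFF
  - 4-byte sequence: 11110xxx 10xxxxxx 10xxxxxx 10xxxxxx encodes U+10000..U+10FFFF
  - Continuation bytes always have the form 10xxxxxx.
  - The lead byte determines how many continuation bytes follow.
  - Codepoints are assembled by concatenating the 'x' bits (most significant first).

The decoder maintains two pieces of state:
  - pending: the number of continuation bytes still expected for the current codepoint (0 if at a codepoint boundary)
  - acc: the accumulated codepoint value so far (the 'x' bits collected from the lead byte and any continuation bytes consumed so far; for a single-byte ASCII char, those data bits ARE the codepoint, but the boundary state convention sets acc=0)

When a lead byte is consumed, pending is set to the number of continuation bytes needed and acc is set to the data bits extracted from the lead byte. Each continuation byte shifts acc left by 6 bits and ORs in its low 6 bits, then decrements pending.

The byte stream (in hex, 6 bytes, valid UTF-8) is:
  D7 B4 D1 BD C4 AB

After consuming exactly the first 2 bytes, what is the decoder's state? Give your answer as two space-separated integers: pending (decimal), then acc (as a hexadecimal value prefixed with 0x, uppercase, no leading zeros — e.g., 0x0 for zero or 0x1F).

Byte[0]=D7: 2-byte lead. pending=1, acc=0x17
Byte[1]=B4: continuation. acc=(acc<<6)|0x34=0x5F4, pending=0

Answer: 0 0x5F4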